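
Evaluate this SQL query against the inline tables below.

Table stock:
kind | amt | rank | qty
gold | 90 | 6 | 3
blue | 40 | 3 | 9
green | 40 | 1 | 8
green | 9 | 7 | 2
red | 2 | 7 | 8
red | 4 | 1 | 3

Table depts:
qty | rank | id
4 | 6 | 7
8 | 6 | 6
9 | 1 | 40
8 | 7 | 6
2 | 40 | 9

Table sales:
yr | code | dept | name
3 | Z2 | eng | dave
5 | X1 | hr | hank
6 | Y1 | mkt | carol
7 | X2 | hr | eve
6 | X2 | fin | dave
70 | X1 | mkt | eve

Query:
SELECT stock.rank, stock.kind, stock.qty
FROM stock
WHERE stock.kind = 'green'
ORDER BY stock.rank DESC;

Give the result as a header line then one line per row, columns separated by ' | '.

After WHERE (2 rows):
stock.kind | stock.amt | stock.rank | stock.qty
green | 40 | 1 | 8
green | 9 | 7 | 2
After SELECT (2 rows):
stock.rank | stock.kind | stock.qty
1 | green | 8
7 | green | 2
After ORDER BY (2 rows):
stock.rank | stock.kind | stock.qty
7 | green | 2
1 | green | 8

== RESULT ==
stock.rank | stock.kind | stock.qty
7 | green | 2
1 | green | 8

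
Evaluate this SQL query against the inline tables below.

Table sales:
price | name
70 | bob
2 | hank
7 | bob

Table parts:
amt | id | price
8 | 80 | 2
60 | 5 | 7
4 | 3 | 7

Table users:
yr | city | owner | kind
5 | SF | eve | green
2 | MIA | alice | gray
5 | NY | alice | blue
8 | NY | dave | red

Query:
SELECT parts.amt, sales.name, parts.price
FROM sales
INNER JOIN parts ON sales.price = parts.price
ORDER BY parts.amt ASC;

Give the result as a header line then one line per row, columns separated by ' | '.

== RESULT ==
parts.amt | sales.name | parts.price
4 | bob | 7
8 | hank | 2
60 | bob | 7

Derivation:
After JOIN parts (3 rows):
sales.price | sales.name | parts.amt | parts.id | parts.price
2 | hank | 8 | 80 | 2
7 | bob | 60 | 5 | 7
7 | bob | 4 | 3 | 7
After SELECT (3 rows):
parts.amt | sales.name | parts.price
8 | hank | 2
60 | bob | 7
4 | bob | 7
After ORDER BY (3 rows):
parts.amt | sales.name | parts.price
4 | bob | 7
8 | hank | 2
60 | bob | 7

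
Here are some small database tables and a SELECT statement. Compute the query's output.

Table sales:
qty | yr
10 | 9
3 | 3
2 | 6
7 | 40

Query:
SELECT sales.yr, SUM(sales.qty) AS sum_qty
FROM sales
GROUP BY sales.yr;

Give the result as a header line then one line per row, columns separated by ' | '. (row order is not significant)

After GROUP BY (4 rows):
sales.yr | sum_qty
9 | 10
3 | 3
6 | 2
40 | 7

== RESULT ==
sales.yr | sum_qty
9 | 10
3 | 3
6 | 2
40 | 7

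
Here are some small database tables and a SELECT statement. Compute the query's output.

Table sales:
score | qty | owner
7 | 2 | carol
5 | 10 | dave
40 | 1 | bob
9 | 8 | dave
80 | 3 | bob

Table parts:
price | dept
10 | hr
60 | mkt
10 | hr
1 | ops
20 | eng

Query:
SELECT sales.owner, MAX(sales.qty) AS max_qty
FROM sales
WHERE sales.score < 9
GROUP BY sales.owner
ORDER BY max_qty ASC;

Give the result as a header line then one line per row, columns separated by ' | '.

== RESULT ==
sales.owner | max_qty
carol | 2
dave | 10

Derivation:
After WHERE (2 rows):
sales.score | sales.qty | sales.owner
7 | 2 | carol
5 | 10 | dave
After GROUP BY (2 rows):
sales.owner | max_qty
carol | 2
dave | 10
After ORDER BY (2 rows):
sales.owner | max_qty
carol | 2
dave | 10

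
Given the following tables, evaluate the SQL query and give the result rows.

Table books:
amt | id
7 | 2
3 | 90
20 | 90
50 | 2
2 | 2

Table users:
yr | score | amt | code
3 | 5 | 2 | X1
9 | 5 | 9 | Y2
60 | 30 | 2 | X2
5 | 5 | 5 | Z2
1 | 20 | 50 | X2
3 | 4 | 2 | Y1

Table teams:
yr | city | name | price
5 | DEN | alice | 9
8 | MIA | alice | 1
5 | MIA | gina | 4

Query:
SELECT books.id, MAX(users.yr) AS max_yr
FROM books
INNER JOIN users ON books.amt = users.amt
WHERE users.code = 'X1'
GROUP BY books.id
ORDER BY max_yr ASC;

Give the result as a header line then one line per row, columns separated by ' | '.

== RESULT ==
books.id | max_yr
2 | 3

Derivation:
After JOIN users (4 rows):
books.amt | books.id | users.yr | users.score | users.amt | users.code
50 | 2 | 1 | 20 | 50 | X2
2 | 2 | 3 | 5 | 2 | X1
2 | 2 | 60 | 30 | 2 | X2
2 | 2 | 3 | 4 | 2 | Y1
After WHERE (1 rows):
books.amt | books.id | users.yr | users.score | users.amt | users.code
2 | 2 | 3 | 5 | 2 | X1
After GROUP BY (1 rows):
books.id | max_yr
2 | 3
After ORDER BY (1 rows):
books.id | max_yr
2 | 3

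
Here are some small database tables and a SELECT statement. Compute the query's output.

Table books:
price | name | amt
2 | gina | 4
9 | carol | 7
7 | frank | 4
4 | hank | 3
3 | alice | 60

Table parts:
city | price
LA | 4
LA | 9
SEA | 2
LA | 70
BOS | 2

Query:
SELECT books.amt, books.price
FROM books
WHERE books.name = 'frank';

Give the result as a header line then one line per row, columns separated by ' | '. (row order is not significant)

== RESULT ==
books.amt | books.price
4 | 7

Derivation:
After WHERE (1 rows):
books.price | books.name | books.amt
7 | frank | 4
After SELECT (1 rows):
books.amt | books.price
4 | 7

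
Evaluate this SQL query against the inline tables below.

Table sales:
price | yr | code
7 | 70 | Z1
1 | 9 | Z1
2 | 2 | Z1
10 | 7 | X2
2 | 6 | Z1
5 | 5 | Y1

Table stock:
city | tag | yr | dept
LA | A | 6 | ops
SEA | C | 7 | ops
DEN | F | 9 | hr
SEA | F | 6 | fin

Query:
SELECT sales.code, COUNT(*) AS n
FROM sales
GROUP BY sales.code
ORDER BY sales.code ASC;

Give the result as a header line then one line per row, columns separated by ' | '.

== RESULT ==
sales.code | n
X2 | 1
Y1 | 1
Z1 | 4

Derivation:
After GROUP BY (3 rows):
sales.code | n
Z1 | 4
X2 | 1
Y1 | 1
After ORDER BY (3 rows):
sales.code | n
X2 | 1
Y1 | 1
Z1 | 4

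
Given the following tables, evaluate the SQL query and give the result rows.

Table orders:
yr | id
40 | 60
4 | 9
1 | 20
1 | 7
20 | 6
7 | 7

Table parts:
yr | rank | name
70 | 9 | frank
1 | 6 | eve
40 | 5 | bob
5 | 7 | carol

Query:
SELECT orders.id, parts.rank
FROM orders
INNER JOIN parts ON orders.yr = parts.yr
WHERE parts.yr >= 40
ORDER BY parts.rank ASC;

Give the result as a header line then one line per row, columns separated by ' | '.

After JOIN parts (3 rows):
orders.yr | orders.id | parts.yr | parts.rank | parts.name
40 | 60 | 40 | 5 | bob
1 | 20 | 1 | 6 | eve
1 | 7 | 1 | 6 | eve
After WHERE (1 rows):
orders.yr | orders.id | parts.yr | parts.rank | parts.name
40 | 60 | 40 | 5 | bob
After SELECT (1 rows):
orders.id | parts.rank
60 | 5
After ORDER BY (1 rows):
orders.id | parts.rank
60 | 5

== RESULT ==
orders.id | parts.rank
60 | 5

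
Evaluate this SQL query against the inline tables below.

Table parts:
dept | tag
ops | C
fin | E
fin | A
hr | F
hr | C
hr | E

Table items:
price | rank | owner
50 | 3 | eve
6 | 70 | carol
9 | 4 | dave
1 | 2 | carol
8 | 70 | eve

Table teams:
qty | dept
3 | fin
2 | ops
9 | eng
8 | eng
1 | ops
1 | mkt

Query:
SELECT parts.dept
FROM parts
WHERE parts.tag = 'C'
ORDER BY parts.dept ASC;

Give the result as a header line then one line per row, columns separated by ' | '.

After WHERE (2 rows):
parts.dept | parts.tag
ops | C
hr | C
After SELECT (2 rows):
parts.dept
ops
hr
After ORDER BY (2 rows):
parts.dept
hr
ops

== RESULT ==
parts.dept
hr
ops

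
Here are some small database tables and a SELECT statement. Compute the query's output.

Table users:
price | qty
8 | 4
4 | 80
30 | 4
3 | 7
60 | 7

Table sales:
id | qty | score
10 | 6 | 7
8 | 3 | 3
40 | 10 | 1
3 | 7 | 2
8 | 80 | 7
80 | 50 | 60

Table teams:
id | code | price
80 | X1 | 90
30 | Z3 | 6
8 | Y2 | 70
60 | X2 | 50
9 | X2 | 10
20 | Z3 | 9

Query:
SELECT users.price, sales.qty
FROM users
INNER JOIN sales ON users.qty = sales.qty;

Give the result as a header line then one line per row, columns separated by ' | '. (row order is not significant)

== RESULT ==
users.price | sales.qty
4 | 80
3 | 7
60 | 7

Derivation:
After JOIN sales (3 rows):
users.price | users.qty | sales.id | sales.qty | sales.score
4 | 80 | 8 | 80 | 7
3 | 7 | 3 | 7 | 2
60 | 7 | 3 | 7 | 2
After SELECT (3 rows):
users.price | sales.qty
4 | 80
3 | 7
60 | 7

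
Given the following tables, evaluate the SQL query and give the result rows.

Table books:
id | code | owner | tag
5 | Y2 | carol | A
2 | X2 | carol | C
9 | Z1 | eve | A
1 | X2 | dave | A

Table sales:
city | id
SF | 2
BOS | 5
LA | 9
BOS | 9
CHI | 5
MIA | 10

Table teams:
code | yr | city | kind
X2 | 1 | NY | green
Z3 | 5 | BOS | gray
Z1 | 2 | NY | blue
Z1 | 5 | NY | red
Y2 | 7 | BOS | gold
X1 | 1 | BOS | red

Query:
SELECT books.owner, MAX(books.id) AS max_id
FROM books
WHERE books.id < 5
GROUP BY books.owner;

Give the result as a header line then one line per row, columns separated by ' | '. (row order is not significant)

After WHERE (2 rows):
books.id | books.code | books.owner | books.tag
2 | X2 | carol | C
1 | X2 | dave | A
After GROUP BY (2 rows):
books.owner | max_id
carol | 2
dave | 1

== RESULT ==
books.owner | max_id
carol | 2
dave | 1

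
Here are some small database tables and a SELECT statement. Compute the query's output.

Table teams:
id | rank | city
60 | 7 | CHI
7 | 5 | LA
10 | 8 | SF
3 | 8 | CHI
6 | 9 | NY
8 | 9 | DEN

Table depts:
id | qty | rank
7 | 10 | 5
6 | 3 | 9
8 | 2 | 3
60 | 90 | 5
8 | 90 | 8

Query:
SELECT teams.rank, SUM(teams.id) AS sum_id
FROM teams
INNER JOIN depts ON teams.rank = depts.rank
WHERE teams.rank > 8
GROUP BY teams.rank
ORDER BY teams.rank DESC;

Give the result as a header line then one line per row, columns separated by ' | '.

After JOIN depts (6 rows):
teams.id | teams.rank | teams.city | depts.id | depts.qty | depts.rank
7 | 5 | LA | 7 | 10 | 5
7 | 5 | LA | 60 | 90 | 5
10 | 8 | SF | 8 | 90 | 8
3 | 8 | CHI | 8 | 90 | 8
6 | 9 | NY | 6 | 3 | 9
8 | 9 | DEN | 6 | 3 | 9
After WHERE (2 rows):
teams.id | teams.rank | teams.city | depts.id | depts.qty | depts.rank
6 | 9 | NY | 6 | 3 | 9
8 | 9 | DEN | 6 | 3 | 9
After GROUP BY (1 rows):
teams.rank | sum_id
9 | 14
After ORDER BY (1 rows):
teams.rank | sum_id
9 | 14

== RESULT ==
teams.rank | sum_id
9 | 14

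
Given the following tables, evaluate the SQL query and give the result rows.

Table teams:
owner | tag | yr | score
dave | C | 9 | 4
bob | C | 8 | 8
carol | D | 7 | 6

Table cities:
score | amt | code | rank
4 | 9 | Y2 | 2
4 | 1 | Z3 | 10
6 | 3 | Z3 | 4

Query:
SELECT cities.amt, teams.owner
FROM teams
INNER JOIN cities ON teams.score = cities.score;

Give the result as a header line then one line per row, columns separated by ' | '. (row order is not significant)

== RESULT ==
cities.amt | teams.owner
9 | dave
1 | dave
3 | carol

Derivation:
After JOIN cities (3 rows):
teams.owner | teams.tag | teams.yr | teams.score | cities.score | cities.amt | cities.code | cities.rank
dave | C | 9 | 4 | 4 | 9 | Y2 | 2
dave | C | 9 | 4 | 4 | 1 | Z3 | 10
carol | D | 7 | 6 | 6 | 3 | Z3 | 4
After SELECT (3 rows):
cities.amt | teams.owner
9 | dave
1 | dave
3 | carol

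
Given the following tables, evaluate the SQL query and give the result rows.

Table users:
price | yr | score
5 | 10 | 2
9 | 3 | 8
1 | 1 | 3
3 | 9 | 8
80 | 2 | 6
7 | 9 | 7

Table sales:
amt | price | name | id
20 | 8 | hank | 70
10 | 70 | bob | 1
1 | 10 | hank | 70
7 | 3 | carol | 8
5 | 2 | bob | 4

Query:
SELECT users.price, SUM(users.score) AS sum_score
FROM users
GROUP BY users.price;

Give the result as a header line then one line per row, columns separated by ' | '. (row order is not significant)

== RESULT ==
users.price | sum_score
5 | 2
9 | 8
1 | 3
3 | 8
80 | 6
7 | 7

Derivation:
After GROUP BY (6 rows):
users.price | sum_score
5 | 2
9 | 8
1 | 3
3 | 8
80 | 6
7 | 7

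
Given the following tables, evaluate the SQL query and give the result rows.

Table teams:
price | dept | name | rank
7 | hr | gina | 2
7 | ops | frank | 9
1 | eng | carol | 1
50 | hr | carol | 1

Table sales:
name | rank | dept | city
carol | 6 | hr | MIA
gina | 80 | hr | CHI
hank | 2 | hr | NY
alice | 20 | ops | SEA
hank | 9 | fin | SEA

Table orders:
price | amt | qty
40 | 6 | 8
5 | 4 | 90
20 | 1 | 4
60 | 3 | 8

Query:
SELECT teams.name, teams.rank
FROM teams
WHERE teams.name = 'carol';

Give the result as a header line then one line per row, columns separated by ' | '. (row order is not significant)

== RESULT ==
teams.name | teams.rank
carol | 1
carol | 1

Derivation:
After WHERE (2 rows):
teams.price | teams.dept | teams.name | teams.rank
1 | eng | carol | 1
50 | hr | carol | 1
After SELECT (2 rows):
teams.name | teams.rank
carol | 1
carol | 1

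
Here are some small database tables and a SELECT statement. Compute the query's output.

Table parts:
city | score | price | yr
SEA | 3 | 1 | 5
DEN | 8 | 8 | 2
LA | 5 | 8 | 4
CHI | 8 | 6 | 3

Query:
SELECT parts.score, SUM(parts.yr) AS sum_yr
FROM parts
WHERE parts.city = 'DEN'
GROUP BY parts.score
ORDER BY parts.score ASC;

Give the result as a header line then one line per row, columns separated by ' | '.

After WHERE (1 rows):
parts.city | parts.score | parts.price | parts.yr
DEN | 8 | 8 | 2
After GROUP BY (1 rows):
parts.score | sum_yr
8 | 2
After ORDER BY (1 rows):
parts.score | sum_yr
8 | 2

== RESULT ==
parts.score | sum_yr
8 | 2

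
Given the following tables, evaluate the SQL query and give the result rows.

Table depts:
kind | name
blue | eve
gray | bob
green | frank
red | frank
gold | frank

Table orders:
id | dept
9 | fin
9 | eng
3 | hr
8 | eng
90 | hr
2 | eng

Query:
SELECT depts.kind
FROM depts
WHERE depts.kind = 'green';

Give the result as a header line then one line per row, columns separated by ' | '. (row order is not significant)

== RESULT ==
depts.kind
green

Derivation:
After WHERE (1 rows):
depts.kind | depts.name
green | frank
After SELECT (1 rows):
depts.kind
green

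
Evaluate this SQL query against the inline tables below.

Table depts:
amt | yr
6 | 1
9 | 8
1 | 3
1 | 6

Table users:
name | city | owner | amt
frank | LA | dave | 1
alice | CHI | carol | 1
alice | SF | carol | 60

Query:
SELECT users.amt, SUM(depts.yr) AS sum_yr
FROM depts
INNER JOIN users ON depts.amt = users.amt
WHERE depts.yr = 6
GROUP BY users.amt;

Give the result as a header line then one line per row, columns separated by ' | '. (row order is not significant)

== RESULT ==
users.amt | sum_yr
1 | 12

Derivation:
After JOIN users (4 rows):
depts.amt | depts.yr | users.name | users.city | users.owner | users.amt
1 | 3 | frank | LA | dave | 1
1 | 3 | alice | CHI | carol | 1
1 | 6 | frank | LA | dave | 1
1 | 6 | alice | CHI | carol | 1
After WHERE (2 rows):
depts.amt | depts.yr | users.name | users.city | users.owner | users.amt
1 | 6 | frank | LA | dave | 1
1 | 6 | alice | CHI | carol | 1
After GROUP BY (1 rows):
users.amt | sum_yr
1 | 12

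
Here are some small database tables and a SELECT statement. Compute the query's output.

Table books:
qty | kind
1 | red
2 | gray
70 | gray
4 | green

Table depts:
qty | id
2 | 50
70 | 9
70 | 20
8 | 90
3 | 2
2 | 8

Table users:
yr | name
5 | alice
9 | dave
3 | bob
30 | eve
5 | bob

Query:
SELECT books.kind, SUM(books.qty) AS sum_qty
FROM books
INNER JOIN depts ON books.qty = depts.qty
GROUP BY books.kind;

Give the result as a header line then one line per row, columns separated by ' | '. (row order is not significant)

After JOIN depts (4 rows):
books.qty | books.kind | depts.qty | depts.id
2 | gray | 2 | 50
2 | gray | 2 | 8
70 | gray | 70 | 9
70 | gray | 70 | 20
After GROUP BY (1 rows):
books.kind | sum_qty
gray | 144

== RESULT ==
books.kind | sum_qty
gray | 144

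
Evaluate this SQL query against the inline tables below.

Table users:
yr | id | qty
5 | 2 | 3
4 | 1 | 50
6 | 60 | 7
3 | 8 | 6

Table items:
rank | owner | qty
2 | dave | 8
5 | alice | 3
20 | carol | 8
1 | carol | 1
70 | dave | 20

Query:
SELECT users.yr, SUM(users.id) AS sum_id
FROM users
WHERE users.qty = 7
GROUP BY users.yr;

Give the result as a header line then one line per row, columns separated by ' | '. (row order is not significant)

After WHERE (1 rows):
users.yr | users.id | users.qty
6 | 60 | 7
After GROUP BY (1 rows):
users.yr | sum_id
6 | 60

== RESULT ==
users.yr | sum_id
6 | 60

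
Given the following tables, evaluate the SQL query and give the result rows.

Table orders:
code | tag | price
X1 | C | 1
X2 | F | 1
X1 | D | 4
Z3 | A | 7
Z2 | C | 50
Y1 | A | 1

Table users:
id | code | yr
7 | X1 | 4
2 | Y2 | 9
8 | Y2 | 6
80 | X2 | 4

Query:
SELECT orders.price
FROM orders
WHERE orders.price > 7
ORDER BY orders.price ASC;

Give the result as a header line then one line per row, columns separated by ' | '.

== RESULT ==
orders.price
50

Derivation:
After WHERE (1 rows):
orders.code | orders.tag | orders.price
Z2 | C | 50
After SELECT (1 rows):
orders.price
50
After ORDER BY (1 rows):
orders.price
50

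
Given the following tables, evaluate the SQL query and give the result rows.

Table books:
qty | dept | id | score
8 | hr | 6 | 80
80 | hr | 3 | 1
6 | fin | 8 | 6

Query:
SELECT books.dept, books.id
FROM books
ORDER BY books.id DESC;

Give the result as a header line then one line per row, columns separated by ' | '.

== RESULT ==
books.dept | books.id
fin | 8
hr | 6
hr | 3

Derivation:
After SELECT (3 rows):
books.dept | books.id
hr | 6
hr | 3
fin | 8
After ORDER BY (3 rows):
books.dept | books.id
fin | 8
hr | 6
hr | 3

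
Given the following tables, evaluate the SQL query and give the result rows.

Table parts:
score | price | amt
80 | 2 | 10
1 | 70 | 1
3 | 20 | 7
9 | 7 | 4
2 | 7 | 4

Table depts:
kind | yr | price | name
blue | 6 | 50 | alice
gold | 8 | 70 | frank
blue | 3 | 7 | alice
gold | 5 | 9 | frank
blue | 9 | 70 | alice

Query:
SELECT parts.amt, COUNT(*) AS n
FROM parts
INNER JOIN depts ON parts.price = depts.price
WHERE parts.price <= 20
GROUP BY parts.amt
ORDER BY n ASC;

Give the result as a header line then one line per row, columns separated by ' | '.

== RESULT ==
parts.amt | n
4 | 2

Derivation:
After JOIN depts (4 rows):
parts.score | parts.price | parts.amt | depts.kind | depts.yr | depts.price | depts.name
1 | 70 | 1 | gold | 8 | 70 | frank
1 | 70 | 1 | blue | 9 | 70 | alice
9 | 7 | 4 | blue | 3 | 7 | alice
2 | 7 | 4 | blue | 3 | 7 | alice
After WHERE (2 rows):
parts.score | parts.price | parts.amt | depts.kind | depts.yr | depts.price | depts.name
9 | 7 | 4 | blue | 3 | 7 | alice
2 | 7 | 4 | blue | 3 | 7 | alice
After GROUP BY (1 rows):
parts.amt | n
4 | 2
After ORDER BY (1 rows):
parts.amt | n
4 | 2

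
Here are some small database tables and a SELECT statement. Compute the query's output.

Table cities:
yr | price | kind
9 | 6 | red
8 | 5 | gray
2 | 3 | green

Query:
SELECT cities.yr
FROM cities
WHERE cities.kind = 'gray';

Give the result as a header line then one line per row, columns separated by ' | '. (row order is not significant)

== RESULT ==
cities.yr
8

Derivation:
After WHERE (1 rows):
cities.yr | cities.price | cities.kind
8 | 5 | gray
After SELECT (1 rows):
cities.yr
8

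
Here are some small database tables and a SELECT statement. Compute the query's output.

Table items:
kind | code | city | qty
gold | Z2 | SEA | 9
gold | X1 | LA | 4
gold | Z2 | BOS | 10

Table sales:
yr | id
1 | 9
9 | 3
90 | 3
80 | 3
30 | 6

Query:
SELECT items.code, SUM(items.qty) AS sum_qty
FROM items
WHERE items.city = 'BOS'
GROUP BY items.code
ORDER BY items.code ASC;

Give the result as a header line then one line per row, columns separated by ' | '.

After WHERE (1 rows):
items.kind | items.code | items.city | items.qty
gold | Z2 | BOS | 10
After GROUP BY (1 rows):
items.code | sum_qty
Z2 | 10
After ORDER BY (1 rows):
items.code | sum_qty
Z2 | 10

== RESULT ==
items.code | sum_qty
Z2 | 10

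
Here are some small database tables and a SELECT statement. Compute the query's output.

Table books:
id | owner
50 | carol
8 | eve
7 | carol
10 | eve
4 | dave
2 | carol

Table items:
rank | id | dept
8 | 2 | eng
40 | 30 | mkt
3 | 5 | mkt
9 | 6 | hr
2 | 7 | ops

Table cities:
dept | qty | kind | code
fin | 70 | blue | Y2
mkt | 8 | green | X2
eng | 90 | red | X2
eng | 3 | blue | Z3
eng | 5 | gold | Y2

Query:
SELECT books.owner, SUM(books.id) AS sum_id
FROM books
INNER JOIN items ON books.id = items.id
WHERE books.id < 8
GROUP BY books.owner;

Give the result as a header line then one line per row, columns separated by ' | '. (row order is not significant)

After JOIN items (2 rows):
books.id | books.owner | items.rank | items.id | items.dept
7 | carol | 2 | 7 | ops
2 | carol | 8 | 2 | eng
After WHERE (2 rows):
books.id | books.owner | items.rank | items.id | items.dept
7 | carol | 2 | 7 | ops
2 | carol | 8 | 2 | eng
After GROUP BY (1 rows):
books.owner | sum_id
carol | 9

== RESULT ==
books.owner | sum_id
carol | 9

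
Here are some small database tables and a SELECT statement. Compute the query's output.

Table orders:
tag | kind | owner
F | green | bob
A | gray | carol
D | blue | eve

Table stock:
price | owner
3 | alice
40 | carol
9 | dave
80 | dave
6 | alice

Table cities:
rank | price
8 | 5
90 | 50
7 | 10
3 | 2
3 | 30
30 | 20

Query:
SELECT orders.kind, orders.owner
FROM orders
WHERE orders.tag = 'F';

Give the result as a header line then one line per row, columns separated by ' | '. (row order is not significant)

== RESULT ==
orders.kind | orders.owner
green | bob

Derivation:
After WHERE (1 rows):
orders.tag | orders.kind | orders.owner
F | green | bob
After SELECT (1 rows):
orders.kind | orders.owner
green | bob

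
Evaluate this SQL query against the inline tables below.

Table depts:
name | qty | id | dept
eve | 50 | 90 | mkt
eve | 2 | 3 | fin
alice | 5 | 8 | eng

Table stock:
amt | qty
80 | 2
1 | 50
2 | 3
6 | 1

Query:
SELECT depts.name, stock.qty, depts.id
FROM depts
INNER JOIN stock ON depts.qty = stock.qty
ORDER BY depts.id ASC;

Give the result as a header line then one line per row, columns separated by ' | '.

== RESULT ==
depts.name | stock.qty | depts.id
eve | 2 | 3
eve | 50 | 90

Derivation:
After JOIN stock (2 rows):
depts.name | depts.qty | depts.id | depts.dept | stock.amt | stock.qty
eve | 50 | 90 | mkt | 1 | 50
eve | 2 | 3 | fin | 80 | 2
After SELECT (2 rows):
depts.name | stock.qty | depts.id
eve | 50 | 90
eve | 2 | 3
After ORDER BY (2 rows):
depts.name | stock.qty | depts.id
eve | 2 | 3
eve | 50 | 90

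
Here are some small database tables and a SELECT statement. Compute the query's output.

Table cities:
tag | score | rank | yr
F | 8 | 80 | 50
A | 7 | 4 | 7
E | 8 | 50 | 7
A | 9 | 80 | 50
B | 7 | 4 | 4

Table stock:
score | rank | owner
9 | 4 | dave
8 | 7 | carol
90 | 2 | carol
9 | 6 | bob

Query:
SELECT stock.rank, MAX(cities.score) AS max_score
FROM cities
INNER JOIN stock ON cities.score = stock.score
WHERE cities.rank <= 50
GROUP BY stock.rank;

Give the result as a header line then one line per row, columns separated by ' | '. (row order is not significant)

== RESULT ==
stock.rank | max_score
7 | 8

Derivation:
After JOIN stock (4 rows):
cities.tag | cities.score | cities.rank | cities.yr | stock.score | stock.rank | stock.owner
F | 8 | 80 | 50 | 8 | 7 | carol
E | 8 | 50 | 7 | 8 | 7 | carol
A | 9 | 80 | 50 | 9 | 4 | dave
A | 9 | 80 | 50 | 9 | 6 | bob
After WHERE (1 rows):
cities.tag | cities.score | cities.rank | cities.yr | stock.score | stock.rank | stock.owner
E | 8 | 50 | 7 | 8 | 7 | carol
After GROUP BY (1 rows):
stock.rank | max_score
7 | 8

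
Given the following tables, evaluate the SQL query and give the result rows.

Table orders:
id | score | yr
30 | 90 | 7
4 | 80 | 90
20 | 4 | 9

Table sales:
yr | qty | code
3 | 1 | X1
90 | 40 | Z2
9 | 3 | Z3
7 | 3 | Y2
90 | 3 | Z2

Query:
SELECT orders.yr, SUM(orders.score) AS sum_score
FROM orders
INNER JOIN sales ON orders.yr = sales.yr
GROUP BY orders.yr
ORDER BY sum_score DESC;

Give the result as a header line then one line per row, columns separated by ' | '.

== RESULT ==
orders.yr | sum_score
90 | 160
7 | 90
9 | 4

Derivation:
After JOIN sales (4 rows):
orders.id | orders.score | orders.yr | sales.yr | sales.qty | sales.code
30 | 90 | 7 | 7 | 3 | Y2
4 | 80 | 90 | 90 | 40 | Z2
4 | 80 | 90 | 90 | 3 | Z2
20 | 4 | 9 | 9 | 3 | Z3
After GROUP BY (3 rows):
orders.yr | sum_score
7 | 90
90 | 160
9 | 4
After ORDER BY (3 rows):
orders.yr | sum_score
90 | 160
7 | 90
9 | 4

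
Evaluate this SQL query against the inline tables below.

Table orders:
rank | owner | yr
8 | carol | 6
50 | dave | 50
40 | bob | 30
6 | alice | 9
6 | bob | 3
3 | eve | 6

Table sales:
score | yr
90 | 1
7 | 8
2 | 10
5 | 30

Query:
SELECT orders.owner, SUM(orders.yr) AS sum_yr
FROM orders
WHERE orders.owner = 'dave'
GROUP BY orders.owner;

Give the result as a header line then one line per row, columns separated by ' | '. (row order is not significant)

After WHERE (1 rows):
orders.rank | orders.owner | orders.yr
50 | dave | 50
After GROUP BY (1 rows):
orders.owner | sum_yr
dave | 50

== RESULT ==
orders.owner | sum_yr
dave | 50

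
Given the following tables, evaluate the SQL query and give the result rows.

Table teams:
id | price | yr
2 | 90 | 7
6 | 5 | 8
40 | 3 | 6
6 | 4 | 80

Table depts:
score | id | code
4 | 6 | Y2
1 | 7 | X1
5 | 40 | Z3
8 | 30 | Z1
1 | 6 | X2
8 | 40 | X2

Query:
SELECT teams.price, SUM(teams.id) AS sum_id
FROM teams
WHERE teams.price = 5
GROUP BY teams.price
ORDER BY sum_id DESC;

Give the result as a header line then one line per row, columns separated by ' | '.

== RESULT ==
teams.price | sum_id
5 | 6

Derivation:
After WHERE (1 rows):
teams.id | teams.price | teams.yr
6 | 5 | 8
After GROUP BY (1 rows):
teams.price | sum_id
5 | 6
After ORDER BY (1 rows):
teams.price | sum_id
5 | 6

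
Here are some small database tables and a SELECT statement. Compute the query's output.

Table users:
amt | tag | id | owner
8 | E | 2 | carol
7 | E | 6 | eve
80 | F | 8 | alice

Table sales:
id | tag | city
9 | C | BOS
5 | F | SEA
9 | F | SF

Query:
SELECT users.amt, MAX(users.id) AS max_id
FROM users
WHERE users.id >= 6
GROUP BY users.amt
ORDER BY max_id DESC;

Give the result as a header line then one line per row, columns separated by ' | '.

== RESULT ==
users.amt | max_id
80 | 8
7 | 6

Derivation:
After WHERE (2 rows):
users.amt | users.tag | users.id | users.owner
7 | E | 6 | eve
80 | F | 8 | alice
After GROUP BY (2 rows):
users.amt | max_id
7 | 6
80 | 8
After ORDER BY (2 rows):
users.amt | max_id
80 | 8
7 | 6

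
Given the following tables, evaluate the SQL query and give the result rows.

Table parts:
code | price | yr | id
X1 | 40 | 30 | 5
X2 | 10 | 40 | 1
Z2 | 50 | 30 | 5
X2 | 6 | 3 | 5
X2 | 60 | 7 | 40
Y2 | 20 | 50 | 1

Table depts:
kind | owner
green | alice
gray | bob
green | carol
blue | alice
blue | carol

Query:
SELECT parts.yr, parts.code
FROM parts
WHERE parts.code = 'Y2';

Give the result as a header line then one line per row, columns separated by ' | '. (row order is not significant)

After WHERE (1 rows):
parts.code | parts.price | parts.yr | parts.id
Y2 | 20 | 50 | 1
After SELECT (1 rows):
parts.yr | parts.code
50 | Y2

== RESULT ==
parts.yr | parts.code
50 | Y2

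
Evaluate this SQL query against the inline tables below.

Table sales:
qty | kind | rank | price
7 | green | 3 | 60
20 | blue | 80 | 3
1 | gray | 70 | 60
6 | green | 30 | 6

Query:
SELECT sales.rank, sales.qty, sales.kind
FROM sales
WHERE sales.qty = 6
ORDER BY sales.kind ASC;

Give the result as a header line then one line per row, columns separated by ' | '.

After WHERE (1 rows):
sales.qty | sales.kind | sales.rank | sales.price
6 | green | 30 | 6
After SELECT (1 rows):
sales.rank | sales.qty | sales.kind
30 | 6 | green
After ORDER BY (1 rows):
sales.rank | sales.qty | sales.kind
30 | 6 | green

== RESULT ==
sales.rank | sales.qty | sales.kind
30 | 6 | green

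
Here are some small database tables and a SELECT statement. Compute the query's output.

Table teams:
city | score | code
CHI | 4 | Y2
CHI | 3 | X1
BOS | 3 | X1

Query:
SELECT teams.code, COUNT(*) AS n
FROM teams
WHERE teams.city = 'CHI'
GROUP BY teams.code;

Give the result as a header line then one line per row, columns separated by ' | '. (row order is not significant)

After WHERE (2 rows):
teams.city | teams.score | teams.code
CHI | 4 | Y2
CHI | 3 | X1
After GROUP BY (2 rows):
teams.code | n
Y2 | 1
X1 | 1

== RESULT ==
teams.code | n
Y2 | 1
X1 | 1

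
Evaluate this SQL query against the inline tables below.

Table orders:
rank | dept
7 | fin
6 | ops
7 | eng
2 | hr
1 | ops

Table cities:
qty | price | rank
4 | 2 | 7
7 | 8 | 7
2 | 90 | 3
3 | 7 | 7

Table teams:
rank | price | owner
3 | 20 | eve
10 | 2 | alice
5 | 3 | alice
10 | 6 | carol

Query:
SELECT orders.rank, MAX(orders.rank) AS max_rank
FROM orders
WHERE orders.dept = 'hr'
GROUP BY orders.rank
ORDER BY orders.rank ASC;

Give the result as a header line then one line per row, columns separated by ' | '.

== RESULT ==
orders.rank | max_rank
2 | 2

Derivation:
After WHERE (1 rows):
orders.rank | orders.dept
2 | hr
After GROUP BY (1 rows):
orders.rank | max_rank
2 | 2
After ORDER BY (1 rows):
orders.rank | max_rank
2 | 2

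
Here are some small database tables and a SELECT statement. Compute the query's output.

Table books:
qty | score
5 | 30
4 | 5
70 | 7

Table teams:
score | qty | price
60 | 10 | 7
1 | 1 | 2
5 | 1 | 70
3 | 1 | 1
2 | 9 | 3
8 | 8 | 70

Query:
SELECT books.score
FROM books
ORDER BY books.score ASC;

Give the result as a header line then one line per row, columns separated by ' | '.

== RESULT ==
books.score
5
7
30

Derivation:
After SELECT (3 rows):
books.score
30
5
7
After ORDER BY (3 rows):
books.score
5
7
30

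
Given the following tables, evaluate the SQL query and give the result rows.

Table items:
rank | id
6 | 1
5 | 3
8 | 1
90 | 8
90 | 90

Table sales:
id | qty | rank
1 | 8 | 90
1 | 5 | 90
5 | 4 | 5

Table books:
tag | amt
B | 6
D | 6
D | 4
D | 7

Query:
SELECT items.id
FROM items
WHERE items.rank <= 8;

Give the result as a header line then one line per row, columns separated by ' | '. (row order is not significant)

After WHERE (3 rows):
items.rank | items.id
6 | 1
5 | 3
8 | 1
After SELECT (3 rows):
items.id
1
3
1

== RESULT ==
items.id
1
3
1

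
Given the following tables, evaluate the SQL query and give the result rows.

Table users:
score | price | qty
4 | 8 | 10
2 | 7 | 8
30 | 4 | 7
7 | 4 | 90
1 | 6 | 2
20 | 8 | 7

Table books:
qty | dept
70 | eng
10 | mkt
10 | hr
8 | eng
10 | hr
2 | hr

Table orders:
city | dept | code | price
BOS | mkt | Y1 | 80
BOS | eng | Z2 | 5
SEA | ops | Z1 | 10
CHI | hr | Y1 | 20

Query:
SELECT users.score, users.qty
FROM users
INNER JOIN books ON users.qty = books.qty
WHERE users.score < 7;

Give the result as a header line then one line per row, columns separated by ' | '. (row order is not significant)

== RESULT ==
users.score | users.qty
4 | 10
4 | 10
4 | 10
2 | 8
1 | 2

Derivation:
After JOIN books (5 rows):
users.score | users.price | users.qty | books.qty | books.dept
4 | 8 | 10 | 10 | mkt
4 | 8 | 10 | 10 | hr
4 | 8 | 10 | 10 | hr
2 | 7 | 8 | 8 | eng
1 | 6 | 2 | 2 | hr
After WHERE (5 rows):
users.score | users.price | users.qty | books.qty | books.dept
4 | 8 | 10 | 10 | mkt
4 | 8 | 10 | 10 | hr
4 | 8 | 10 | 10 | hr
2 | 7 | 8 | 8 | eng
1 | 6 | 2 | 2 | hr
After SELECT (5 rows):
users.score | users.qty
4 | 10
4 | 10
4 | 10
2 | 8
1 | 2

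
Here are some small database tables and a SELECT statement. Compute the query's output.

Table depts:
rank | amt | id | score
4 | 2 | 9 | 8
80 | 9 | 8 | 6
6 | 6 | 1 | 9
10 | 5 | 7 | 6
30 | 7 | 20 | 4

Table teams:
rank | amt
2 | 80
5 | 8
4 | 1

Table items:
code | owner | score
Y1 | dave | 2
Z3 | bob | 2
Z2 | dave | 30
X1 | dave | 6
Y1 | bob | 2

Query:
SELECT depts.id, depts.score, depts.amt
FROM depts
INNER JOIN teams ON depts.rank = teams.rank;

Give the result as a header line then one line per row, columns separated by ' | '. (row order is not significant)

== RESULT ==
depts.id | depts.score | depts.amt
9 | 8 | 2

Derivation:
After JOIN teams (1 rows):
depts.rank | depts.amt | depts.id | depts.score | teams.rank | teams.amt
4 | 2 | 9 | 8 | 4 | 1
After SELECT (1 rows):
depts.id | depts.score | depts.amt
9 | 8 | 2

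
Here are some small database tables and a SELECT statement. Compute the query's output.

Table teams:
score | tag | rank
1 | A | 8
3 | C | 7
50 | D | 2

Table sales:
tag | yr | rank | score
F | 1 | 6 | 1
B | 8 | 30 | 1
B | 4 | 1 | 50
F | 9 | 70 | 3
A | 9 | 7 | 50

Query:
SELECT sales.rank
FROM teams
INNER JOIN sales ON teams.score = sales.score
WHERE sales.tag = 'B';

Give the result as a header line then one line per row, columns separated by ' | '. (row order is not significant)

After JOIN sales (5 rows):
teams.score | teams.tag | teams.rank | sales.tag | sales.yr | sales.rank | sales.score
1 | A | 8 | F | 1 | 6 | 1
1 | A | 8 | B | 8 | 30 | 1
3 | C | 7 | F | 9 | 70 | 3
50 | D | 2 | B | 4 | 1 | 50
50 | D | 2 | A | 9 | 7 | 50
After WHERE (2 rows):
teams.score | teams.tag | teams.rank | sales.tag | sales.yr | sales.rank | sales.score
1 | A | 8 | B | 8 | 30 | 1
50 | D | 2 | B | 4 | 1 | 50
After SELECT (2 rows):
sales.rank
30
1

== RESULT ==
sales.rank
30
1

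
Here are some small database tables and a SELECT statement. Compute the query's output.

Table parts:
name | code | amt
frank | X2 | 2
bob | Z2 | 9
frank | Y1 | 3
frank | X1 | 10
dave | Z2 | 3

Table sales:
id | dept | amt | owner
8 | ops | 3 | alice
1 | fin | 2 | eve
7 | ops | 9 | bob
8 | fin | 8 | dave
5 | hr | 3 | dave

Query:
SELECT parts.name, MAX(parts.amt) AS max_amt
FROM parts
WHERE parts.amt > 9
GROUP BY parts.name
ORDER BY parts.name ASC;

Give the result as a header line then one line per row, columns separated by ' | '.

== RESULT ==
parts.name | max_amt
frank | 10

Derivation:
After WHERE (1 rows):
parts.name | parts.code | parts.amt
frank | X1 | 10
After GROUP BY (1 rows):
parts.name | max_amt
frank | 10
After ORDER BY (1 rows):
parts.name | max_amt
frank | 10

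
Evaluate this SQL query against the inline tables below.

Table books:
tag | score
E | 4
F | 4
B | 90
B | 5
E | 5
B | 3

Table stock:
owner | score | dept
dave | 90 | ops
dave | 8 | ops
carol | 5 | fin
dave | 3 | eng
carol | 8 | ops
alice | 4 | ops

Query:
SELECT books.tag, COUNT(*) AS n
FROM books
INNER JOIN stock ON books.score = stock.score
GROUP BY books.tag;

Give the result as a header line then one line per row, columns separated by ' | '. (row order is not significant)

After JOIN stock (6 rows):
books.tag | books.score | stock.owner | stock.score | stock.dept
E | 4 | alice | 4 | ops
F | 4 | alice | 4 | ops
B | 90 | dave | 90 | ops
B | 5 | carol | 5 | fin
E | 5 | carol | 5 | fin
B | 3 | dave | 3 | eng
After GROUP BY (3 rows):
books.tag | n
E | 2
F | 1
B | 3

== RESULT ==
books.tag | n
E | 2
F | 1
B | 3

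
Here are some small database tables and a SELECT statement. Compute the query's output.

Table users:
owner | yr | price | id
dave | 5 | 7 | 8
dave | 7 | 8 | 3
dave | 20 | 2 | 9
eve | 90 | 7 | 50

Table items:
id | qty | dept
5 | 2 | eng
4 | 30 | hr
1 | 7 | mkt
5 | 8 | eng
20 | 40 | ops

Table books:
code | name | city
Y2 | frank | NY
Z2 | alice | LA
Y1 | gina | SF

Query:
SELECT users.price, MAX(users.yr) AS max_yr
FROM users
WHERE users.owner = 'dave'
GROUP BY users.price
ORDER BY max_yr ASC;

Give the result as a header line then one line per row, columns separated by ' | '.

== RESULT ==
users.price | max_yr
7 | 5
8 | 7
2 | 20

Derivation:
After WHERE (3 rows):
users.owner | users.yr | users.price | users.id
dave | 5 | 7 | 8
dave | 7 | 8 | 3
dave | 20 | 2 | 9
After GROUP BY (3 rows):
users.price | max_yr
7 | 5
8 | 7
2 | 20
After ORDER BY (3 rows):
users.price | max_yr
7 | 5
8 | 7
2 | 20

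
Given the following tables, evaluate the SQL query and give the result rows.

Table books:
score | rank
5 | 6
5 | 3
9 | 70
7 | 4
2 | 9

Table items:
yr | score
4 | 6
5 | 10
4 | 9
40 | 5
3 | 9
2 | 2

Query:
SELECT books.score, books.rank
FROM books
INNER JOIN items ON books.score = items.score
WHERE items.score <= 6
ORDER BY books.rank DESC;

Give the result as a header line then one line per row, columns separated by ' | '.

== RESULT ==
books.score | books.rank
2 | 9
5 | 6
5 | 3

Derivation:
After JOIN items (5 rows):
books.score | books.rank | items.yr | items.score
5 | 6 | 40 | 5
5 | 3 | 40 | 5
9 | 70 | 4 | 9
9 | 70 | 3 | 9
2 | 9 | 2 | 2
After WHERE (3 rows):
books.score | books.rank | items.yr | items.score
5 | 6 | 40 | 5
5 | 3 | 40 | 5
2 | 9 | 2 | 2
After SELECT (3 rows):
books.score | books.rank
5 | 6
5 | 3
2 | 9
After ORDER BY (3 rows):
books.score | books.rank
2 | 9
5 | 6
5 | 3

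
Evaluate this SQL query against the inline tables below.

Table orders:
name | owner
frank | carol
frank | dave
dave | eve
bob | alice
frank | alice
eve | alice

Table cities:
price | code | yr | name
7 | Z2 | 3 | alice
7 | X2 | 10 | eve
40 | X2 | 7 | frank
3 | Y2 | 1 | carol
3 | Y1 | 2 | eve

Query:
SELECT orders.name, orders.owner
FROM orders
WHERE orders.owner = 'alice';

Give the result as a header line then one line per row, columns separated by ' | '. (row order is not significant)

== RESULT ==
orders.name | orders.owner
bob | alice
frank | alice
eve | alice

Derivation:
After WHERE (3 rows):
orders.name | orders.owner
bob | alice
frank | alice
eve | alice
After SELECT (3 rows):
orders.name | orders.owner
bob | alice
frank | alice
eve | alice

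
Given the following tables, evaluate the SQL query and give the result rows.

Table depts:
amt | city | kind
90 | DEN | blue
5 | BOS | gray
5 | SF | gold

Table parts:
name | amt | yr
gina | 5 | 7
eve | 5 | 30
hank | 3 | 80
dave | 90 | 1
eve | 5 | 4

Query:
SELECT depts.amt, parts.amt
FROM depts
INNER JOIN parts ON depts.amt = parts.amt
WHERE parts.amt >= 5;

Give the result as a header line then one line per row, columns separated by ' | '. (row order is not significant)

After JOIN parts (7 rows):
depts.amt | depts.city | depts.kind | parts.name | parts.amt | parts.yr
90 | DEN | blue | dave | 90 | 1
5 | BOS | gray | gina | 5 | 7
5 | BOS | gray | eve | 5 | 30
5 | BOS | gray | eve | 5 | 4
5 | SF | gold | gina | 5 | 7
5 | SF | gold | eve | 5 | 30
5 | SF | gold | eve | 5 | 4
After WHERE (7 rows):
depts.amt | depts.city | depts.kind | parts.name | parts.amt | parts.yr
90 | DEN | blue | dave | 90 | 1
5 | BOS | gray | gina | 5 | 7
5 | BOS | gray | eve | 5 | 30
5 | BOS | gray | eve | 5 | 4
5 | SF | gold | gina | 5 | 7
5 | SF | gold | eve | 5 | 30
5 | SF | gold | eve | 5 | 4
After SELECT (7 rows):
depts.amt | parts.amt
90 | 90
5 | 5
5 | 5
5 | 5
5 | 5
5 | 5
5 | 5

== RESULT ==
depts.amt | parts.amt
90 | 90
5 | 5
5 | 5
5 | 5
5 | 5
5 | 5
5 | 5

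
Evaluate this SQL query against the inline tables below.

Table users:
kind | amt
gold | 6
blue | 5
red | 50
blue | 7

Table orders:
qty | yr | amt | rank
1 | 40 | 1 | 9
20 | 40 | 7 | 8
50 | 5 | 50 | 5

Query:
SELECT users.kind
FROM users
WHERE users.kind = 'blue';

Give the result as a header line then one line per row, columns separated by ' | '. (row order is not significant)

After WHERE (2 rows):
users.kind | users.amt
blue | 5
blue | 7
After SELECT (2 rows):
users.kind
blue
blue

== RESULT ==
users.kind
blue
blue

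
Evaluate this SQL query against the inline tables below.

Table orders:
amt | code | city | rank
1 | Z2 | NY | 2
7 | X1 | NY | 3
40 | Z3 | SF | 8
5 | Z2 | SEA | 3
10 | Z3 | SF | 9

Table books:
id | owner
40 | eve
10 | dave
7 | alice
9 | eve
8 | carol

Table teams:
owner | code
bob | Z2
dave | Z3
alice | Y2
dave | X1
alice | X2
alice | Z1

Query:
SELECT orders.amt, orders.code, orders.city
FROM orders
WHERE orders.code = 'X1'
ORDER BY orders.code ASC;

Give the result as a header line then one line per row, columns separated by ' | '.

After WHERE (1 rows):
orders.amt | orders.code | orders.city | orders.rank
7 | X1 | NY | 3
After SELECT (1 rows):
orders.amt | orders.code | orders.city
7 | X1 | NY
After ORDER BY (1 rows):
orders.amt | orders.code | orders.city
7 | X1 | NY

== RESULT ==
orders.amt | orders.code | orders.city
7 | X1 | NY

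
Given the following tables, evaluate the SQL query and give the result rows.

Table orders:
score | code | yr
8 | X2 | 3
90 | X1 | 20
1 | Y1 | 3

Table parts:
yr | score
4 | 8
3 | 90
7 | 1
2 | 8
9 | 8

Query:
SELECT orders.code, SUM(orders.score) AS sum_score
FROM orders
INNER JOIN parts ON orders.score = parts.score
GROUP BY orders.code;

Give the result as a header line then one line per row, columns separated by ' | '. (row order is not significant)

After JOIN parts (5 rows):
orders.score | orders.code | orders.yr | parts.yr | parts.score
8 | X2 | 3 | 4 | 8
8 | X2 | 3 | 2 | 8
8 | X2 | 3 | 9 | 8
90 | X1 | 20 | 3 | 90
1 | Y1 | 3 | 7 | 1
After GROUP BY (3 rows):
orders.code | sum_score
X2 | 24
X1 | 90
Y1 | 1

== RESULT ==
orders.code | sum_score
X2 | 24
X1 | 90
Y1 | 1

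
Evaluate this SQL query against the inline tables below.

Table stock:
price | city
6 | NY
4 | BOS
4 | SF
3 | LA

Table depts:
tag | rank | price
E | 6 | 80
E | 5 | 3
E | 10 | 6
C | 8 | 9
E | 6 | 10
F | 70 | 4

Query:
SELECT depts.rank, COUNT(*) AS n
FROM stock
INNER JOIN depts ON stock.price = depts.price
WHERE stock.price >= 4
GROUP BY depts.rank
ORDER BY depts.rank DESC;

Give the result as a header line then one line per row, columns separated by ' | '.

After JOIN depts (4 rows):
stock.price | stock.city | depts.tag | depts.rank | depts.price
6 | NY | E | 10 | 6
4 | BOS | F | 70 | 4
4 | SF | F | 70 | 4
3 | LA | E | 5 | 3
After WHERE (3 rows):
stock.price | stock.city | depts.tag | depts.rank | depts.price
6 | NY | E | 10 | 6
4 | BOS | F | 70 | 4
4 | SF | F | 70 | 4
After GROUP BY (2 rows):
depts.rank | n
10 | 1
70 | 2
After ORDER BY (2 rows):
depts.rank | n
70 | 2
10 | 1

== RESULT ==
depts.rank | n
70 | 2
10 | 1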